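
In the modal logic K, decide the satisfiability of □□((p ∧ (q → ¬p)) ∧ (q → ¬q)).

1. □□((p ∧ (q → ¬p)) ∧ (q → ¬q)), w0

Satisfiable (open branch found)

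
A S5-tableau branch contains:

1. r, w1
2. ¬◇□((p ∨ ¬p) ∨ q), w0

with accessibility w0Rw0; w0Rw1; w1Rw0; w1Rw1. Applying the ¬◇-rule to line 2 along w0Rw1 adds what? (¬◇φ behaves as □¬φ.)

¬□((p ∨ ¬p) ∨ q), w1

¬◇φ behaves as □¬φ: propagate the negated body to each accessible world.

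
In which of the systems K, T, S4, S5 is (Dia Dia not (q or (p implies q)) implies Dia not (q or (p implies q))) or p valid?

S4-tableau for the negation not ((Dia Dia not (q or (p implies q)) implies Dia not (q or (p implies q))) or p):
1. not ((Dia Dia not (q or (p implies q)) implies Dia not (q or (p implies q))) or p), u
2. not (Dia Dia not (q or (p implies q)) implies Dia not (q or (p implies q))), u
3. not p, u
4. Dia Dia not (q or (p implies q)), u
5. not Dia not (q or (p implies q)), u
6. q or (p implies q), u
7. p implies q, u
8. q, u
9. Dia not (q or (p implies q)), v
10. q or (p implies q), v
11. p implies q, v
12. q, v
13. not (q or (p implies q)), w
14. not q, w
15. not (p implies q), w
16. p, w
17. q or (p implies q), w
18. p implies q, w
19. q, w
Accessibility: uRu, uRv, uRw, vRv, vRw, wRw
Branch closes: q and not q both at w.
Every branch closes (one shown): valid in S4, hence also in S5 (every theorem of S4 is a theorem of S5).
T-tableau for the negation not ((Dia Dia not (q or (p implies q)) implies Dia not (q or (p implies q))) or p):
1. not ((Dia Dia not (q or (p implies q)) implies Dia not (q or (p implies q))) or p), u
2. not (Dia Dia not (q or (p implies q)) implies Dia not (q or (p implies q))), u
3. not p, u
4. Dia Dia not (q or (p implies q)), u
5. not Dia not (q or (p implies q)), u
6. q or (p implies q), u
7. p implies q, u
8. q, u
9. Dia not (q or (p implies q)), v
10. q or (p implies q), v
11. p implies q, v
12. q, v
13. not (q or (p implies q)), w
14. not q, w
15. not (p implies q), w
16. p, w
Accessibility: uRu, uRv, vRv, vRw, wRw
Complete open branch: countermodel on a T-frame, so not valid in T, nor in K (the same frame is also a K-frame).

S4, S5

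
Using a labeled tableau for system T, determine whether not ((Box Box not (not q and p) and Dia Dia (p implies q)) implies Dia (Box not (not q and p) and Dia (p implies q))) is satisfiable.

1. not ((Box Box not (not q and p) and Dia Dia (p implies q)) implies Dia (Box not (not q and p) and Dia (p implies q))), u
2. Box Box not (not q and p) and Dia Dia (p implies q), u
3. not Dia (Box not (not q and p) and Dia (p implies q)), u
4. Box Box not (not q and p), u
5. Dia Dia (p implies q), u
6. not (Box not (not q and p) and Dia (p implies q)), u
7. Box not (not q and p), u
8. not (not q and p), u
9. not Box not (not q and p), u
10. not p, u
11. Dia (p implies q), v
12. not (Box not (not q and p) and Dia (p implies q)), v
13. Box not (not q and p), v
14. not (not q and p), v
15. not Box not (not q and p), v
16. not p, v
17. not q and p, w
18. not q, w
19. p, w
20. not (Box not (not q and p) and Dia (p implies q)), w
21. Box not (not q and p), w
22. not (not q and p), w
23. not Dia (p implies q), w
24. not (p implies q), w
25. not p, w
Accessibility: uRu, uRv, uRw, vRv, wRw
Branch closes: p and not p both at w.
(One branch shown.) All branches close.

Unsatisfiable (every branch closes)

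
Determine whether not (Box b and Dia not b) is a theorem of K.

Valid in K

Tableau for the negation Box b and Dia not b:
1. Box b and Dia not b, u
2. Box b, u
3. Dia not b, u
4. not b, v
5. b, v
Accessibility: uRv
Branch closes: b and not b both at v.
All branches of the negation close; one closing branch shown above.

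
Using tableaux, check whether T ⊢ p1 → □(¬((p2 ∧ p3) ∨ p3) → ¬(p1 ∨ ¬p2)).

Invalid (countermodel exists)

Tableau for the negation ¬(p1 → □(¬((p2 ∧ p3) ∨ p3) → ¬(p1 ∨ ¬p2))):
1. ¬(p1 → □(¬((p2 ∧ p3) ∨ p3) → ¬(p1 ∨ ¬p2))), 0
2. p1, 0   [¬→-rule on 1]
3. ¬□(¬((p2 ∧ p3) ∨ p3) → ¬(p1 ∨ ¬p2)), 0   [¬→-rule on 1]
4. ¬(¬((p2 ∧ p3) ∨ p3) → ¬(p1 ∨ ¬p2)), 1   [¬□-rule on 3: fresh world 1, 0R1]
5. ¬((p2 ∧ p3) ∨ p3), 1   [¬→-rule on 4]
6. p1 ∨ ¬p2, 1   [¬→-rule on 4]
7. ¬(p2 ∧ p3), 1   [¬∨-rule on 5]
8. ¬p3, 1   [¬∨-rule on 5]
9. ¬p2, 1   [∨-rule on 6 (branches; this branch)]
Accessibility: 0R0, 0R1, 1R1
The negation has an open branch (countermodel exists).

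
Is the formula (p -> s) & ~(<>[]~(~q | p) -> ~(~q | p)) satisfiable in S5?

1. (p -> s) & ~(<>[]~(~q | p) -> ~(~q | p)), w0
2. p -> s, w0   [&-rule on 1]
3. ~(<>[]~(~q | p) -> ~(~q | p)), w0   [&-rule on 1]
4. <>[]~(~q | p), w0   [~->-rule on 3]
5. ~q | p, w0   [~->-rule on 3]
6. s, w0   [->-rule on 2 (branches; this branch)]
7. p, w0   [|-rule on 5 (branches; this branch)]
8. []~(~q | p), w1   [<>-rule on 4: fresh world w1, w0Rw1]
9. ~(~q | p), w0   [[]-rule on 8 via w1Rw0]
10. q, w0   [~|-rule on 9]
11. ~p, w0   [~|-rule on 9]
Accessibility: w0Rw0, w0Rw1, w1Rw0, w1Rw1
Branch closes: p and ~p both at w0.
Every branch closes; the branch above is one of them.

No, unsatisfiable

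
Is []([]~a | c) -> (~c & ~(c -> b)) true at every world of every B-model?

Not valid

Tableau for the negation ~([]([]~a | c) -> (~c & ~(c -> b))):
1. ~([]([]~a | c) -> (~c & ~(c -> b))), 0
2. []([]~a | c), 0
3. ~(~c & ~(c -> b)), 0
4. []~a | c, 0
5. c -> b, 0
6. c, 0
7. b, 0
Accessibility: 0R0
The negation has an open branch (countermodel exists).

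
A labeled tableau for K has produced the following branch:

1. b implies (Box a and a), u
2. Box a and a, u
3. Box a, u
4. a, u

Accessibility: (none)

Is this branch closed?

No atom appears with both signs at the same world.

Not closed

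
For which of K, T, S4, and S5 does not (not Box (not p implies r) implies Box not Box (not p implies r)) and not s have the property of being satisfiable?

K, T, S4

S5-tableau for the formula:
1. not (not Box (not p implies r) implies Box not Box (not p implies r)) and not s, 0
2. not (not Box (not p implies r) implies Box not Box (not p implies r)), 0
3. not s, 0
4. not Box (not p implies r), 0
5. not Box not Box (not p implies r), 0
6. not (not p implies r), 1
7. not p, 1
8. not r, 1
9. Box (not p implies r), 2
10. not p implies r, 0
11. not p implies r, 1
12. not p implies r, 2
13. r, 0
14. r, 1
Accessibility: 0R0, 0R1, 0R2, 1R0, 1R1, 1R2, 2R0, 2R1, 2R2
Branch closes: r and not r both at 1.
Every branch closes (one shown): unsatisfiable in S5.
S4-tableau for the formula:
1. not (not Box (not p implies r) implies Box not Box (not p implies r)) and not s, 0
2. not (not Box (not p implies r) implies Box not Box (not p implies r)), 0
3. not s, 0
4. not Box (not p implies r), 0
5. not Box not Box (not p implies r), 0
6. not (not p implies r), 1
7. not p, 1
8. not r, 1
9. Box (not p implies r), 2
10. not p implies r, 2
11. r, 2
Accessibility: 0R0, 0R1, 0R2, 1R1, 2R2
Complete open branch: satisfiable in S4, hence also in K, T (this S4-model is also a K-model and a T-model).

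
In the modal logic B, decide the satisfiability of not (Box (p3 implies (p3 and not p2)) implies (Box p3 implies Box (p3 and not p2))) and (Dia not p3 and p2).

1. not (Box (p3 implies (p3 and not p2)) implies (Box p3 implies Box (p3 and not p2))) and (Dia not p3 and p2), u
2. not (Box (p3 implies (p3 and not p2)) implies (Box p3 implies Box (p3 and not p2))), u
3. Dia not p3 and p2, u
4. Box (p3 implies (p3 and not p2)), u
5. not (Box p3 implies Box (p3 and not p2)), u
6. Dia not p3, u
7. p2, u
8. Box p3, u
9. not Box (p3 and not p2), u
10. p3 implies (p3 and not p2), u
11. p3, u
12. p3 and not p2, u
13. not p2, u
Accessibility: uRu
Branch closes: p2 and not p2 both at u.
(One branch shown.) All branches close.

Unsatisfiable (every branch closes)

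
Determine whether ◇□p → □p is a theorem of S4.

Tableau for the negation ¬(◇□p → □p):
1. ¬(◇□p → □p), u
2. ◇□p, u   [¬→-rule on 1]
3. ¬□p, u   [¬→-rule on 1]
4. □p, v   [◇-rule on 2: fresh world v, uRv]
5. p, v   [□-rule on 4 via vRv]
6. ¬p, w   [¬□-rule on 3: fresh world w, uRw]
Accessibility: uRu, uRv, uRw, vRv, wRw
The negation has an open branch (countermodel exists).

Not valid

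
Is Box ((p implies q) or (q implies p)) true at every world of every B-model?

Tableau for the negation not Box ((p implies q) or (q implies p)):
1. not Box ((p implies q) or (q implies p)), u
2. not ((p implies q) or (q implies p)), v
3. not (p implies q), v
4. not (q implies p), v
5. p, v
6. not q, v
7. q, v
8. not p, v
Accessibility: uRu, uRv, vRu, vRv
Branch closes: q and not q both at v.
All branches of the negation close; one closing branch shown above.

Valid in B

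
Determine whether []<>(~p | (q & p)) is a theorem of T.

Tableau for the negation ~[]<>(~p | (q & p)):
1. ~[]<>(~p | (q & p)), 0
2. ~<>(~p | (q & p)), 1
3. ~(~p | (q & p)), 1
4. p, 1
5. ~(q & p), 1
6. ~q, 1
Accessibility: 0R0, 0R1, 1R1
The negation has an open branch (countermodel exists).

No, not valid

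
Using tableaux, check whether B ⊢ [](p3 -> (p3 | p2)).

Tableau for the negation ~[](p3 -> (p3 | p2)):
1. ~[](p3 -> (p3 | p2)), u
2. ~(p3 -> (p3 | p2)), v   [~[]-rule on 1: fresh world v, uRv]
3. p3, v   [~->-rule on 2]
4. ~(p3 | p2), v   [~->-rule on 2]
5. ~p3, v   [~|-rule on 4]
6. ~p2, v   [~|-rule on 4]
Accessibility: uRu, uRv, vRu, vRv
Branch closes: p3 and ~p3 both at v.
Every branch of the negation's tableau closes; the branch above is one of them.

Yes, valid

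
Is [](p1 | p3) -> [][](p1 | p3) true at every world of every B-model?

Tableau for the negation ~([](p1 | p3) -> [][](p1 | p3)):
1. ~([](p1 | p3) -> [][](p1 | p3)), 0
2. [](p1 | p3), 0
3. ~[][](p1 | p3), 0
4. p1 | p3, 0
5. p3, 0
6. ~[](p1 | p3), 1
7. p1 | p3, 1
8. p3, 1
9. ~(p1 | p3), 2
10. ~p1, 2
11. ~p3, 2
Accessibility: 0R0, 0R1, 1R0, 1R1, 1R2, 2R1, 2R2
The negation has an open branch (countermodel exists).

No, not valid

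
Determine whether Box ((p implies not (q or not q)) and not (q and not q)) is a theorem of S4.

Invalid (countermodel exists)

Tableau for the negation not Box ((p implies not (q or not q)) and not (q and not q)):
1. not Box ((p implies not (q or not q)) and not (q and not q)), u
2. not ((p implies not (q or not q)) and not (q and not q)), v
3. not (p implies not (q or not q)), v
4. p, v
5. q or not q, v
6. not q, v
Accessibility: uRu, uRv, vRv
The negation has an open branch (countermodel exists).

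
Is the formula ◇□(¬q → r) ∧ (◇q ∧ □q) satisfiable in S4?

Satisfiable (open branch found)

1. ◇□(¬q → r) ∧ (◇q ∧ □q), u
2. ◇□(¬q → r), u
3. ◇q ∧ □q, u
4. ◇q, u
5. □q, u
6. q, u
7. □(¬q → r), v
8. q, v
9. ¬q → r, v
10. r, v
11. q, w
Accessibility: uRu, uRv, uRw, vRv, wRw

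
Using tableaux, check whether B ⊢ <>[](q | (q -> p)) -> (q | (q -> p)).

Yes, valid

Tableau for the negation ~(<>[](q | (q -> p)) -> (q | (q -> p))):
1. ~(<>[](q | (q -> p)) -> (q | (q -> p))), 0
2. <>[](q | (q -> p)), 0
3. ~(q | (q -> p)), 0
4. ~q, 0
5. ~(q -> p), 0
6. q, 0
7. ~p, 0
Accessibility: 0R0
Branch closes: q and ~q both at 0.
Every branch of the negation's tableau closes; the branch above is one of them.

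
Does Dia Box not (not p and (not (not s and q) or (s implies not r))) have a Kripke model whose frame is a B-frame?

1. Dia Box not (not p and (not (not s and q) or (s implies not r))), 0
2. Box not (not p and (not (not s and q) or (s implies not r))), 1   [Dia-rule on 1: fresh world 1, 0R1]
3. not (not p and (not (not s and q) or (s implies not r))), 0   [Box-rule on 2 via 1R0]
4. not (not p and (not (not s and q) or (s implies not r))), 1   [Box-rule on 2 via 1R1]
5. p, 0   [neg-and-rule on 3 (branches; this branch)]
6. p, 1   [neg-and-rule on 4 (branches; this branch)]
Accessibility: 0R0, 0R1, 1R0, 1R1

Satisfiable (open branch found)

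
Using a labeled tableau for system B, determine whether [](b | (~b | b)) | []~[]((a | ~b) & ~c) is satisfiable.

1. [](b | (~b | b)) | []~[]((a | ~b) & ~c), 0
2. []~[]((a | ~b) & ~c), 0
3. ~[]((a | ~b) & ~c), 0
4. ~((a | ~b) & ~c), 1
5. ~[]((a | ~b) & ~c), 1
6. c, 1
7. ~((a | ~b) & ~c), 2
8. c, 2
Accessibility: 0R0, 0R1, 1R0, 1R1, 1R2, 2R1, 2R2

Yes, satisfiable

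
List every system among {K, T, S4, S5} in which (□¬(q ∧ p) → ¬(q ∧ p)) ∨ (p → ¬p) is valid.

T, S4, S5

T-tableau for the negation ¬((□¬(q ∧ p) → ¬(q ∧ p)) ∨ (p → ¬p)):
1. ¬((□¬(q ∧ p) → ¬(q ∧ p)) ∨ (p → ¬p)), w0
2. ¬(□¬(q ∧ p) → ¬(q ∧ p)), w0
3. ¬(p → ¬p), w0
4. □¬(q ∧ p), w0
5. q ∧ p, w0
6. p, w0
7. q, w0
8. ¬(q ∧ p), w0
9. ¬p, w0
Accessibility: w0Rw0
Branch closes: p and ¬p both at w0.
Every branch closes (one shown): valid in T, hence also in S4, S5 (every theorem of T is a theorem of S4 and S5).
K-tableau for the negation ¬((□¬(q ∧ p) → ¬(q ∧ p)) ∨ (p → ¬p)):
1. ¬((□¬(q ∧ p) → ¬(q ∧ p)) ∨ (p → ¬p)), w0
2. ¬(□¬(q ∧ p) → ¬(q ∧ p)), w0
3. ¬(p → ¬p), w0
4. □¬(q ∧ p), w0
5. q ∧ p, w0
6. p, w0
7. q, w0
Complete open branch: countermodel on a K-frame, so not valid in K.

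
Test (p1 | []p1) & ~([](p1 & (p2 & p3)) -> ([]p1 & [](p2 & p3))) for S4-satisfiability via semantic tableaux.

Unsatisfiable

1. (p1 | []p1) & ~([](p1 & (p2 & p3)) -> ([]p1 & [](p2 & p3))), 0
2. p1 | []p1, 0
3. ~([](p1 & (p2 & p3)) -> ([]p1 & [](p2 & p3))), 0
4. [](p1 & (p2 & p3)), 0
5. ~([]p1 & [](p2 & p3)), 0
6. p1 & (p2 & p3), 0
7. p1, 0
8. p2 & p3, 0
9. p2, 0
10. p3, 0
11. []p1, 0
12. ~[](p2 & p3), 0
13. ~(p2 & p3), 1
14. p1 & (p2 & p3), 1
15. p1, 1
16. p2 & p3, 1
17. p2, 1
18. p3, 1
19. ~p3, 1
Accessibility: 0R0, 0R1, 1R1
Branch closes: p3 and ~p3 both at 1.
(One branch shown.) All branches close.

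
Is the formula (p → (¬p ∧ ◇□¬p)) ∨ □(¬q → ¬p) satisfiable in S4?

1. (p → (¬p ∧ ◇□¬p)) ∨ □(¬q → ¬p), w0
2. □(¬q → ¬p), w0
3. ¬q → ¬p, w0
4. ¬p, w0
Accessibility: w0Rw0

Satisfiable (open branch found)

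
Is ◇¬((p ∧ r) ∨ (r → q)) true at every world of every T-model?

Not valid

Tableau for the negation ¬◇¬((p ∧ r) ∨ (r → q)):
1. ¬◇¬((p ∧ r) ∨ (r → q)), u
2. (p ∧ r) ∨ (r → q), u
3. r → q, u
4. q, u
Accessibility: uRu
The negation has an open branch (countermodel exists).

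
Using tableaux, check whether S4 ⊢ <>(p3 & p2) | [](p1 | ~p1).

Yes, valid

Tableau for the negation ~(<>(p3 & p2) | [](p1 | ~p1)):
1. ~(<>(p3 & p2) | [](p1 | ~p1)), u
2. ~<>(p3 & p2), u
3. ~[](p1 | ~p1), u
4. ~(p3 & p2), u
5. ~p2, u
6. ~(p1 | ~p1), v
7. ~p1, v
8. p1, v
Accessibility: uRu, uRv, vRv
Branch closes: p1 and ~p1 both at v.
Every branch of the negation's tableau closes; the branch above is one of them.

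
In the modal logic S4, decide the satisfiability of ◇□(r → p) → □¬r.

Satisfiable (open branch found)

1. ◇□(r → p) → □¬r, u
2. □¬r, u
3. ¬r, u
Accessibility: uRu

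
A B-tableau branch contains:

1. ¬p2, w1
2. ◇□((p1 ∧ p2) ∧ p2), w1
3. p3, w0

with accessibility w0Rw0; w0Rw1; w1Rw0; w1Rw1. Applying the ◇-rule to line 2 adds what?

a fresh world w2 with w1Rw2, and □((p1 ∧ p2) ∧ p2) at w2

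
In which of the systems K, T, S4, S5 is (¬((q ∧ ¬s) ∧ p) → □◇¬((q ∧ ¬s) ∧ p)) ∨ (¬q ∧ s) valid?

S5-tableau for the negation ¬((¬((q ∧ ¬s) ∧ p) → □◇¬((q ∧ ¬s) ∧ p)) ∨ (¬q ∧ s)):
1. ¬((¬((q ∧ ¬s) ∧ p) → □◇¬((q ∧ ¬s) ∧ p)) ∨ (¬q ∧ s)), u
2. ¬(¬((q ∧ ¬s) ∧ p) → □◇¬((q ∧ ¬s) ∧ p)), u
3. ¬(¬q ∧ s), u
4. ¬((q ∧ ¬s) ∧ p), u
5. ¬□◇¬((q ∧ ¬s) ∧ p), u
6. ¬s, u
7. ¬(q ∧ ¬s), u
8. ¬q, u
9. ¬◇¬((q ∧ ¬s) ∧ p), v
10. (q ∧ ¬s) ∧ p, u
11. q ∧ ¬s, u
12. p, u
13. q, u
Accessibility: uRu, uRv, vRu, vRv
Branch closes: q and ¬q both at u.
Every branch closes (one shown): valid in S5.
S4-tableau for the negation ¬((¬((q ∧ ¬s) ∧ p) → □◇¬((q ∧ ¬s) ∧ p)) ∨ (¬q ∧ s)):
1. ¬((¬((q ∧ ¬s) ∧ p) → □◇¬((q ∧ ¬s) ∧ p)) ∨ (¬q ∧ s)), u
2. ¬(¬((q ∧ ¬s) ∧ p) → □◇¬((q ∧ ¬s) ∧ p)), u
3. ¬(¬q ∧ s), u
4. ¬((q ∧ ¬s) ∧ p), u
5. ¬□◇¬((q ∧ ¬s) ∧ p), u
6. ¬s, u
7. ¬p, u
8. ¬◇¬((q ∧ ¬s) ∧ p), v
9. (q ∧ ¬s) ∧ p, v
10. q ∧ ¬s, v
11. p, v
12. q, v
13. ¬s, v
Accessibility: uRu, uRv, vRv
Complete open branch: countermodel on an S4-frame, so not valid in S4, nor in K, T (the same frame is also a K-frame and a T-frame).

S5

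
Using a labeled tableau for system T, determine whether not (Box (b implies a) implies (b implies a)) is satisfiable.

Unsatisfiable

1. not (Box (b implies a) implies (b implies a)), u
2. Box (b implies a), u   [neg-implies-rule on 1]
3. not (b implies a), u   [neg-implies-rule on 1]
4. b, u   [neg-implies-rule on 3]
5. not a, u   [neg-implies-rule on 3]
6. b implies a, u   [Box-rule on 2 via uRu]
7. a, u   [implies-rule on 6 (branches; this branch)]
Accessibility: uRu
Branch closes: a and not a both at u.
(One branch shown.) All branches close.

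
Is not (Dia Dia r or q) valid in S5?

Tableau for the negation Dia Dia r or q:
1. Dia Dia r or q, 0
2. q, 0
Accessibility: 0R0
The negation has an open branch (countermodel exists).

Invalid (countermodel exists)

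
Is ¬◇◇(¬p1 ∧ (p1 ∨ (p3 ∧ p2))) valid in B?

No, not valid

Tableau for the negation ◇◇(¬p1 ∧ (p1 ∨ (p3 ∧ p2))):
1. ◇◇(¬p1 ∧ (p1 ∨ (p3 ∧ p2))), w0
2. ◇(¬p1 ∧ (p1 ∨ (p3 ∧ p2))), w1
3. ¬p1 ∧ (p1 ∨ (p3 ∧ p2)), w2
4. ¬p1, w2
5. p1 ∨ (p3 ∧ p2), w2
6. p3 ∧ p2, w2
7. p3, w2
8. p2, w2
Accessibility: w0Rw0, w0Rw1, w1Rw0, w1Rw1, w1Rw2, w2Rw1, w2Rw2
The negation has an open branch (countermodel exists).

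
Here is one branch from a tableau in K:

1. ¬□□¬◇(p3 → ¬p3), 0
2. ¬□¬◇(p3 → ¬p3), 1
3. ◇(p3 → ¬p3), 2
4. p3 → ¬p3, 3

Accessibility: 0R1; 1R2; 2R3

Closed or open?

No, open

No atom appears with both signs at the same world.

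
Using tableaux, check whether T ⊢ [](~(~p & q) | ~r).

Tableau for the negation ~[](~(~p & q) | ~r):
1. ~[](~(~p & q) | ~r), u
2. ~(~(~p & q) | ~r), v
3. ~p & q, v
4. r, v
5. ~p, v
6. q, v
Accessibility: uRu, uRv, vRv
The negation has an open branch (countermodel exists).

Invalid (countermodel exists)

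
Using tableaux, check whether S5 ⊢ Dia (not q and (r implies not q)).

Not valid

Tableau for the negation not Dia (not q and (r implies not q)):
1. not Dia (not q and (r implies not q)), u
2. not (not q and (r implies not q)), u
3. not (r implies not q), u
4. r, u
5. q, u
Accessibility: uRu
The negation has an open branch (countermodel exists).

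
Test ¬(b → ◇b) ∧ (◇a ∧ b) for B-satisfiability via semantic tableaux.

Unsatisfiable

1. ¬(b → ◇b) ∧ (◇a ∧ b), 0
2. ¬(b → ◇b), 0
3. ◇a ∧ b, 0
4. b, 0
5. ¬◇b, 0
6. ◇a, 0
7. ¬b, 0
Accessibility: 0R0
Branch closes: b and ¬b both at 0.
Every branch closes; the branch above is one of them.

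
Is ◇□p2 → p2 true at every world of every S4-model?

Tableau for the negation ¬(◇□p2 → p2):
1. ¬(◇□p2 → p2), w0
2. ◇□p2, w0
3. ¬p2, w0
4. □p2, w1
5. p2, w1
Accessibility: w0Rw0, w0Rw1, w1Rw1
The negation has an open branch (countermodel exists).

No, not valid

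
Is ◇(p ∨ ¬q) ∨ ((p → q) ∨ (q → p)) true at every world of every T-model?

Valid

Tableau for the negation ¬(◇(p ∨ ¬q) ∨ ((p → q) ∨ (q → p))):
1. ¬(◇(p ∨ ¬q) ∨ ((p → q) ∨ (q → p))), w0
2. ¬◇(p ∨ ¬q), w0   [¬∨-rule on 1]
3. ¬((p → q) ∨ (q → p)), w0   [¬∨-rule on 1]
4. ¬(p → q), w0   [¬∨-rule on 3]
5. ¬(q → p), w0   [¬∨-rule on 3]
6. p, w0   [¬→-rule on 4]
7. ¬q, w0   [¬→-rule on 4]
8. q, w0   [¬→-rule on 5]
9. ¬p, w0   [¬→-rule on 5]
Accessibility: w0Rw0
Branch closes: q and ¬q both at w0.
All branches of the negation close; one closing branch shown above.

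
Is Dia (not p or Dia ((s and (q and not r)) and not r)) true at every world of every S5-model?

Tableau for the negation not Dia (not p or Dia ((s and (q and not r)) and not r)):
1. not Dia (not p or Dia ((s and (q and not r)) and not r)), 0
2. not (not p or Dia ((s and (q and not r)) and not r)), 0
3. p, 0
4. not Dia ((s and (q and not r)) and not r), 0
5. not ((s and (q and not r)) and not r), 0
6. r, 0
Accessibility: 0R0
The negation has an open branch (countermodel exists).

Not valid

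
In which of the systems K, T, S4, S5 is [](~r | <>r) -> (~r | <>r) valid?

T, S4, S5

K-tableau for the negation ~([](~r | <>r) -> (~r | <>r)):
1. ~([](~r | <>r) -> (~r | <>r)), w0
2. [](~r | <>r), w0
3. ~(~r | <>r), w0
4. r, w0
5. ~<>r, w0
Complete open branch: countermodel on a K-frame, so not valid in K.
T-tableau for the negation ~([](~r | <>r) -> (~r | <>r)):
1. ~([](~r | <>r) -> (~r | <>r)), w0
2. [](~r | <>r), w0
3. ~(~r | <>r), w0
4. r, w0
5. ~<>r, w0
6. ~r | <>r, w0
7. ~r, w0
Accessibility: w0Rw0
Branch closes: r and ~r both at w0.
Every branch closes (one shown): valid in T, hence also in S4, S5 (every theorem of T is a theorem of S4 and S5).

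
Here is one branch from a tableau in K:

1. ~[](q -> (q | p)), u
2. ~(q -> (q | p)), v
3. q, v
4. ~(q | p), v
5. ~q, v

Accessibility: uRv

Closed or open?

Both q and ~q appear at v.

Yes, closed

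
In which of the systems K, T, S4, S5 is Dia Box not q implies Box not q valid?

S4-tableau for the negation not (Dia Box not q implies Box not q):
1. not (Dia Box not q implies Box not q), w0
2. Dia Box not q, w0
3. not Box not q, w0
4. Box not q, w1
5. not q, w1
6. q, w2
Accessibility: w0Rw0, w0Rw1, w0Rw2, w1Rw1, w2Rw2
Complete open branch: countermodel on an S4-frame, so not valid in S4, nor in K, T (the same frame is also a K-frame and a T-frame).
S5-tableau for the negation not (Dia Box not q implies Box not q):
1. not (Dia Box not q implies Box not q), w0
2. Dia Box not q, w0
3. not Box not q, w0
4. Box not q, w1
5. not q, w0
6. not q, w1
7. q, w2
8. not q, w2
Accessibility: w0Rw0, w0Rw1, w0Rw2, w1Rw0, w1Rw1, w1Rw2, w2Rw0, w2Rw1, w2Rw2
Branch closes: q and not q both at w2.
Every branch closes (one shown): valid in S5.

S5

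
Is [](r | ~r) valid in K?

Tableau for the negation ~[](r | ~r):
1. ~[](r | ~r), 0
2. ~(r | ~r), 1   [~[]-rule on 1: fresh world 1, 0R1]
3. ~r, 1   [~|-rule on 2]
4. r, 1   [~|-rule on 2]
Accessibility: 0R1
Branch closes: r and ~r both at 1.
Every branch of the negation's tableau closes; the branch above is one of them.

Yes, valid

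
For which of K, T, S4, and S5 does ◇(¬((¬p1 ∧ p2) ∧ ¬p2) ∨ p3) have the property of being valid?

T-tableau for the negation ¬◇(¬((¬p1 ∧ p2) ∧ ¬p2) ∨ p3):
1. ¬◇(¬((¬p1 ∧ p2) ∧ ¬p2) ∨ p3), w0
2. ¬(¬((¬p1 ∧ p2) ∧ ¬p2) ∨ p3), w0   [¬◇-rule on 1 via w0Rw0]
3. (¬p1 ∧ p2) ∧ ¬p2, w0   [¬∨-rule on 2]
4. ¬p3, w0   [¬∨-rule on 2]
5. ¬p1 ∧ p2, w0   [∧-rule on 3]
6. ¬p2, w0   [∧-rule on 3]
7. ¬p1, w0   [∧-rule on 5]
8. p2, w0   [∧-rule on 5]
Accessibility: w0Rw0
Branch closes: p2 and ¬p2 both at w0.
Every branch closes (one shown): valid in T, hence also in S4, S5 (every theorem of T is a theorem of S4 and S5).
K-tableau for the negation ¬◇(¬((¬p1 ∧ p2) ∧ ¬p2) ∨ p3):
1. ¬◇(¬((¬p1 ∧ p2) ∧ ¬p2) ∨ p3), w0
Complete open branch: countermodel on a K-frame, so not valid in K.

T, S4, S5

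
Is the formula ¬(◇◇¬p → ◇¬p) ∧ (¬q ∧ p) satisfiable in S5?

Unsatisfiable (every branch closes)

1. ¬(◇◇¬p → ◇¬p) ∧ (¬q ∧ p), u
2. ¬(◇◇¬p → ◇¬p), u
3. ¬q ∧ p, u
4. ◇◇¬p, u
5. ¬◇¬p, u
6. ¬q, u
7. p, u
8. ◇¬p, v
9. p, v
10. ¬p, w
11. p, w
Accessibility: uRu, uRv, uRw, vRu, vRv, vRw, wRu, wRv, wRw
Branch closes: p and ¬p both at w.
(One branch shown.) All branches close.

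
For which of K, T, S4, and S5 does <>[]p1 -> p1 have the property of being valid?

S5

S4-tableau for the negation ~(<>[]p1 -> p1):
1. ~(<>[]p1 -> p1), 0
2. <>[]p1, 0   [~->-rule on 1]
3. ~p1, 0   [~->-rule on 1]
4. []p1, 1   [<>-rule on 2: fresh world 1, 0R1]
5. p1, 1   [[]-rule on 4 via 1R1]
Accessibility: 0R0, 0R1, 1R1
Complete open branch: countermodel on an S4-frame, so not valid in S4, nor in K, T (the same frame is also a K-frame and a T-frame).
S5-tableau for the negation ~(<>[]p1 -> p1):
1. ~(<>[]p1 -> p1), 0
2. <>[]p1, 0   [~->-rule on 1]
3. ~p1, 0   [~->-rule on 1]
4. []p1, 1   [<>-rule on 2: fresh world 1, 0R1]
5. p1, 0   [[]-rule on 4 via 1R0]
Accessibility: 0R0, 0R1, 1R0, 1R1
Branch closes: p1 and ~p1 both at 0.
Every branch closes (one shown): valid in S5.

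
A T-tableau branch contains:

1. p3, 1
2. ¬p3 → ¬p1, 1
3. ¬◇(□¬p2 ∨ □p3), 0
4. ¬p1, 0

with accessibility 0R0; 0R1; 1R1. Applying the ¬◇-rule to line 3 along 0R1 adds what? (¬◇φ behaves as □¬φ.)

¬◇φ behaves as □¬φ: propagate the negated body to each accessible world.

¬(□¬p2 ∨ □p3), 1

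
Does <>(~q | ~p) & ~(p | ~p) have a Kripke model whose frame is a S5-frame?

Unsatisfiable (every branch closes)

1. <>(~q | ~p) & ~(p | ~p), u
2. <>(~q | ~p), u
3. ~(p | ~p), u
4. ~p, u
5. p, u
Accessibility: uRu
Branch closes: p and ~p both at u.
Every branch closes; the branch above is one of them.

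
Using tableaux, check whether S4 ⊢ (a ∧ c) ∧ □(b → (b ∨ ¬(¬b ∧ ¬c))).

Tableau for the negation ¬((a ∧ c) ∧ □(b → (b ∨ ¬(¬b ∧ ¬c)))):
1. ¬((a ∧ c) ∧ □(b → (b ∨ ¬(¬b ∧ ¬c)))), u
2. ¬(a ∧ c), u
3. ¬c, u
Accessibility: uRu
The negation has an open branch (countermodel exists).

Not valid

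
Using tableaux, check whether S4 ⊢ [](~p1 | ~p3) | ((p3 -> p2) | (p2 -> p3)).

Yes, valid

Tableau for the negation ~([](~p1 | ~p3) | ((p3 -> p2) | (p2 -> p3))):
1. ~([](~p1 | ~p3) | ((p3 -> p2) | (p2 -> p3))), w0
2. ~[](~p1 | ~p3), w0
3. ~((p3 -> p2) | (p2 -> p3)), w0
4. ~(p3 -> p2), w0
5. ~(p2 -> p3), w0
6. p3, w0
7. ~p2, w0
8. p2, w0
9. ~p3, w0
Accessibility: w0Rw0
Branch closes: p2 and ~p2 both at w0.
Every branch of the negation's tableau closes; the branch above is one of them.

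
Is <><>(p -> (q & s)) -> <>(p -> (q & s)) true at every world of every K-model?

Tableau for the negation ~(<><>(p -> (q & s)) -> <>(p -> (q & s))):
1. ~(<><>(p -> (q & s)) -> <>(p -> (q & s))), u
2. <><>(p -> (q & s)), u
3. ~<>(p -> (q & s)), u
4. <>(p -> (q & s)), v
5. ~(p -> (q & s)), v
6. p, v
7. ~(q & s), v
8. ~s, v
9. p -> (q & s), w
10. q & s, w
11. q, w
12. s, w
Accessibility: uRv, vRw
The negation has an open branch (countermodel exists).

No, not valid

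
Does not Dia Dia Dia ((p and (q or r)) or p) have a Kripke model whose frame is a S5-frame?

Yes, satisfiable

1. not Dia Dia Dia ((p and (q or r)) or p), w0
2. not Dia Dia ((p and (q or r)) or p), w0
3. not Dia ((p and (q or r)) or p), w0
4. not ((p and (q or r)) or p), w0
5. not (p and (q or r)), w0
6. not p, w0
7. not (q or r), w0
8. not q, w0
9. not r, w0
Accessibility: w0Rw0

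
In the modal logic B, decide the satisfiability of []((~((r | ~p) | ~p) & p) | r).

Satisfiable

1. []((~((r | ~p) | ~p) & p) | r), w0
2. (~((r | ~p) | ~p) & p) | r, w0
3. r, w0
Accessibility: w0Rw0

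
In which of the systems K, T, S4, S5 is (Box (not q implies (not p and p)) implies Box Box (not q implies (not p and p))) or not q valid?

S4-tableau for the negation not ((Box (not q implies (not p and p)) implies Box Box (not q implies (not p and p))) or not q):
1. not ((Box (not q implies (not p and p)) implies Box Box (not q implies (not p and p))) or not q), u
2. not (Box (not q implies (not p and p)) implies Box Box (not q implies (not p and p))), u
3. q, u
4. Box (not q implies (not p and p)), u
5. not Box Box (not q implies (not p and p)), u
6. not q implies (not p and p), u
7. not Box (not q implies (not p and p)), v
8. not q implies (not p and p), v
9. q, v
10. not (not q implies (not p and p)), w
11. not q, w
12. not (not p and p), w
13. not q implies (not p and p), w
14. not p, w
15. not p and p, w
16. p, w
Accessibility: uRu, uRv, uRw, vRv, vRw, wRw
Branch closes: p and not p both at w.
Every branch closes (one shown): valid in S4, hence also in S5 (every theorem of S4 is a theorem of S5).
T-tableau for the negation not ((Box (not q implies (not p and p)) implies Box Box (not q implies (not p and p))) or not q):
1. not ((Box (not q implies (not p and p)) implies Box Box (not q implies (not p and p))) or not q), u
2. not (Box (not q implies (not p and p)) implies Box Box (not q implies (not p and p))), u
3. q, u
4. Box (not q implies (not p and p)), u
5. not Box Box (not q implies (not p and p)), u
6. not q implies (not p and p), u
7. not Box (not q implies (not p and p)), v
8. not q implies (not p and p), v
9. q, v
10. not (not q implies (not p and p)), w
11. not q, w
12. not (not p and p), w
13. not p, w
Accessibility: uRu, uRv, vRv, vRw, wRw
Complete open branch: countermodel on a T-frame, so not valid in T, nor in K (the same frame is also a K-frame).

S4, S5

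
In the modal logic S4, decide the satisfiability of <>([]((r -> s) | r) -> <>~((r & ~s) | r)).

1. <>([]((r -> s) | r) -> <>~((r & ~s) | r)), u
2. []((r -> s) | r) -> <>~((r & ~s) | r), v   [<>-rule on 1: fresh world v, uRv]
3. <>~((r & ~s) | r), v   [->-rule on 2 (branches; this branch)]
4. ~((r & ~s) | r), w   [<>-rule on 3: fresh world w, vRw]
5. ~(r & ~s), w   [~|-rule on 4]
6. ~r, w   [~|-rule on 4]
7. s, w   [~&-rule on 5 (branches; this branch)]
Accessibility: uRu, uRv, uRw, vRv, vRw, wRw

Yes, satisfiable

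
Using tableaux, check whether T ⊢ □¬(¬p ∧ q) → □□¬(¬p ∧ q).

Invalid (countermodel exists)

Tableau for the negation ¬(□¬(¬p ∧ q) → □□¬(¬p ∧ q)):
1. ¬(□¬(¬p ∧ q) → □□¬(¬p ∧ q)), 0
2. □¬(¬p ∧ q), 0
3. ¬□□¬(¬p ∧ q), 0
4. ¬(¬p ∧ q), 0
5. ¬q, 0
6. ¬□¬(¬p ∧ q), 1
7. ¬(¬p ∧ q), 1
8. ¬q, 1
9. ¬p ∧ q, 2
10. ¬p, 2
11. q, 2
Accessibility: 0R0, 0R1, 1R1, 1R2, 2R2
The negation has an open branch (countermodel exists).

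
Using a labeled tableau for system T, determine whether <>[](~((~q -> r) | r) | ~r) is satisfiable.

Satisfiable (open branch found)

1. <>[](~((~q -> r) | r) | ~r), w0
2. [](~((~q -> r) | r) | ~r), w1   [<>-rule on 1: fresh world w1, w0Rw1]
3. ~((~q -> r) | r) | ~r, w1   [[]-rule on 2 via w1Rw1]
4. ~r, w1   [|-rule on 3 (branches; this branch)]
Accessibility: w0Rw0, w0Rw1, w1Rw1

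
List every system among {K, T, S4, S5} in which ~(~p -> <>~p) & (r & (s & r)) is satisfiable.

K

T-tableau for the formula:
1. ~(~p -> <>~p) & (r & (s & r)), w0
2. ~(~p -> <>~p), w0
3. r & (s & r), w0
4. ~p, w0
5. ~<>~p, w0
6. r, w0
7. s & r, w0
8. s, w0
9. p, w0
Accessibility: w0Rw0
Branch closes: p and ~p both at w0.
Every branch closes (one shown): unsatisfiable in T, hence also in S4, S5 (every S4/S5-frame is a T-frame).
K-tableau for the formula:
1. ~(~p -> <>~p) & (r & (s & r)), w0
2. ~(~p -> <>~p), w0
3. r & (s & r), w0
4. ~p, w0
5. ~<>~p, w0
6. r, w0
7. s & r, w0
8. s, w0
Complete open branch: satisfiable in K.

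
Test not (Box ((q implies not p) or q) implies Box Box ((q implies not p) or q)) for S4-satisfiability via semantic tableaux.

No, unsatisfiable

1. not (Box ((q implies not p) or q) implies Box Box ((q implies not p) or q)), w0
2. Box ((q implies not p) or q), w0
3. not Box Box ((q implies not p) or q), w0
4. (q implies not p) or q, w0
5. q implies not p, w0
6. not p, w0
7. not Box ((q implies not p) or q), w1
8. (q implies not p) or q, w1
9. q implies not p, w1
10. not p, w1
11. not ((q implies not p) or q), w2
12. not (q implies not p), w2
13. not q, w2
14. q, w2
15. p, w2
Accessibility: w0Rw0, w0Rw1, w0Rw2, w1Rw1, w1Rw2, w2Rw2
Branch closes: q and not q both at w2.
Every branch closes; the branch above is one of them.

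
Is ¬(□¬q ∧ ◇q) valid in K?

Valid

Tableau for the negation □¬q ∧ ◇q:
1. □¬q ∧ ◇q, 0
2. □¬q, 0   [∧-rule on 1]
3. ◇q, 0   [∧-rule on 1]
4. q, 1   [◇-rule on 3: fresh world 1, 0R1]
5. ¬q, 1   [□-rule on 2 via 0R1]
Accessibility: 0R1
Branch closes: q and ¬q both at 1.
All branches of the negation close; one closing branch shown above.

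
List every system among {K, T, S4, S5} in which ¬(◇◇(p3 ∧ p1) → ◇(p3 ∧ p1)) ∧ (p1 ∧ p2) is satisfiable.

T-tableau for the formula:
1. ¬(◇◇(p3 ∧ p1) → ◇(p3 ∧ p1)) ∧ (p1 ∧ p2), 0
2. ¬(◇◇(p3 ∧ p1) → ◇(p3 ∧ p1)), 0
3. p1 ∧ p2, 0
4. ◇◇(p3 ∧ p1), 0
5. ¬◇(p3 ∧ p1), 0
6. p1, 0
7. p2, 0
8. ¬(p3 ∧ p1), 0
9. ¬p3, 0
10. ◇(p3 ∧ p1), 1
11. ¬(p3 ∧ p1), 1
12. ¬p1, 1
13. p3 ∧ p1, 2
14. p3, 2
15. p1, 2
Accessibility: 0R0, 0R1, 1R1, 1R2, 2R2
Complete open branch: satisfiable in T, hence also in K (this T-model is also a K-model).
S4-tableau for the formula:
1. ¬(◇◇(p3 ∧ p1) → ◇(p3 ∧ p1)) ∧ (p1 ∧ p2), 0
2. ¬(◇◇(p3 ∧ p1) → ◇(p3 ∧ p1)), 0
3. p1 ∧ p2, 0
4. ◇◇(p3 ∧ p1), 0
5. ¬◇(p3 ∧ p1), 0
6. p1, 0
7. p2, 0
8. ¬(p3 ∧ p1), 0
9. ¬p3, 0
10. ◇(p3 ∧ p1), 1
11. ¬(p3 ∧ p1), 1
12. ¬p1, 1
13. p3 ∧ p1, 2
14. p3, 2
15. p1, 2
16. ¬(p3 ∧ p1), 2
17. ¬p1, 2
Accessibility: 0R0, 0R1, 0R2, 1R1, 1R2, 2R2
Branch closes: p1 and ¬p1 both at 2.
Every branch closes (one shown): unsatisfiable in S4, hence also in S5 (every S5-frame is an S4-frame).

K, T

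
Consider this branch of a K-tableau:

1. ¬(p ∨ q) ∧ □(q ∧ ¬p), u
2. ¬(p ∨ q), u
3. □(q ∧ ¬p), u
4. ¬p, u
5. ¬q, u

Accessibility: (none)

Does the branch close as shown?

No world carries both an atom and its negation.

Not closed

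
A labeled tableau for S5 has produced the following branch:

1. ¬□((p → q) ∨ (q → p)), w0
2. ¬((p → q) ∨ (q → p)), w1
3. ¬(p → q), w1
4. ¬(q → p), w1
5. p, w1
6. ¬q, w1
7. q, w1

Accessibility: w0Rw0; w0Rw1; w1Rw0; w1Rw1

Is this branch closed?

Both q and ¬q appear at w1.

Yes, closed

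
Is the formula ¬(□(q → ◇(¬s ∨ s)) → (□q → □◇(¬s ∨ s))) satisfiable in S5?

Unsatisfiable (every branch closes)

1. ¬(□(q → ◇(¬s ∨ s)) → (□q → □◇(¬s ∨ s))), w0
2. □(q → ◇(¬s ∨ s)), w0
3. ¬(□q → □◇(¬s ∨ s)), w0
4. □q, w0
5. ¬□◇(¬s ∨ s), w0
6. q → ◇(¬s ∨ s), w0
7. q, w0
8. ◇(¬s ∨ s), w0
9. ¬◇(¬s ∨ s), w1
10. q → ◇(¬s ∨ s), w1
11. q, w1
12. ¬(¬s ∨ s), w0
13. s, w0
14. ¬s, w0
Accessibility: w0Rw0, w0Rw1, w1Rw0, w1Rw1
Branch closes: s and ¬s both at w0.
Every branch closes; the branch above is one of them.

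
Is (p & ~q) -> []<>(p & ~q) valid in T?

No, not valid

Tableau for the negation ~((p & ~q) -> []<>(p & ~q)):
1. ~((p & ~q) -> []<>(p & ~q)), 0
2. p & ~q, 0
3. ~[]<>(p & ~q), 0
4. p, 0
5. ~q, 0
6. ~<>(p & ~q), 1
7. ~(p & ~q), 1
8. q, 1
Accessibility: 0R0, 0R1, 1R1
The negation has an open branch (countermodel exists).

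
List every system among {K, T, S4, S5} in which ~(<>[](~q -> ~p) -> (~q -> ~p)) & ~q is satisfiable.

S5-tableau for the formula:
1. ~(<>[](~q -> ~p) -> (~q -> ~p)) & ~q, w0
2. ~(<>[](~q -> ~p) -> (~q -> ~p)), w0
3. ~q, w0
4. <>[](~q -> ~p), w0
5. ~(~q -> ~p), w0
6. p, w0
7. [](~q -> ~p), w1
8. ~q -> ~p, w0
9. ~q -> ~p, w1
10. ~p, w0
Accessibility: w0Rw0, w0Rw1, w1Rw0, w1Rw1
Branch closes: p and ~p both at w0.
Every branch closes (one shown): unsatisfiable in S5.
S4-tableau for the formula:
1. ~(<>[](~q -> ~p) -> (~q -> ~p)) & ~q, w0
2. ~(<>[](~q -> ~p) -> (~q -> ~p)), w0
3. ~q, w0
4. <>[](~q -> ~p), w0
5. ~(~q -> ~p), w0
6. p, w0
7. [](~q -> ~p), w1
8. ~q -> ~p, w1
9. ~p, w1
Accessibility: w0Rw0, w0Rw1, w1Rw1
Complete open branch: satisfiable in S4, hence also in K, T (this S4-model is also a K-model and a T-model).

K, T, S4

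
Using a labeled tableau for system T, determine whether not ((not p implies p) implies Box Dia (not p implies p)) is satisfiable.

1. not ((not p implies p) implies Box Dia (not p implies p)), 0
2. not p implies p, 0
3. not Box Dia (not p implies p), 0
4. p, 0
5. not Dia (not p implies p), 1
6. not (not p implies p), 1
7. not p, 1
Accessibility: 0R0, 0R1, 1R1

Satisfiable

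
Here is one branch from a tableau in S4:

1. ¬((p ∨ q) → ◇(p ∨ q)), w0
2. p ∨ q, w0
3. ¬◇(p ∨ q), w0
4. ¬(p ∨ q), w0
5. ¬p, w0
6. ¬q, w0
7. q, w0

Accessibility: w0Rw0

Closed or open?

Yes, closed

Both q and ¬q appear at w0.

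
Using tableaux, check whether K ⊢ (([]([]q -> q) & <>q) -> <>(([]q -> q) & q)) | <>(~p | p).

Tableau for the negation ~((([]([]q -> q) & <>q) -> <>(([]q -> q) & q)) | <>(~p | p)):
1. ~((([]([]q -> q) & <>q) -> <>(([]q -> q) & q)) | <>(~p | p)), 0
2. ~(([]([]q -> q) & <>q) -> <>(([]q -> q) & q)), 0
3. ~<>(~p | p), 0
4. []([]q -> q) & <>q, 0
5. ~<>(([]q -> q) & q), 0
6. []([]q -> q), 0
7. <>q, 0
8. q, 1
9. ~(~p | p), 1
10. p, 1
11. ~p, 1
Accessibility: 0R1
Branch closes: p and ~p both at 1.
Every branch of the negation's tableau closes; the branch above is one of them.

Valid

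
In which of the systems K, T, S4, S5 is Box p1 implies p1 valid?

T, S4, S5

T-tableau for the negation not (Box p1 implies p1):
1. not (Box p1 implies p1), 0
2. Box p1, 0
3. not p1, 0
4. p1, 0
Accessibility: 0R0
Branch closes: p1 and not p1 both at 0.
Every branch closes (one shown): valid in T, hence also in S4, S5 (every theorem of T is a theorem of S4 and S5).
K-tableau for the negation not (Box p1 implies p1):
1. not (Box p1 implies p1), 0
2. Box p1, 0
3. not p1, 0
Complete open branch: countermodel on a K-frame, so not valid in K.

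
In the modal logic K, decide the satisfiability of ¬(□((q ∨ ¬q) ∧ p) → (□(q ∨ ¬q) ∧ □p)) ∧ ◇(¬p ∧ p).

Unsatisfiable

1. ¬(□((q ∨ ¬q) ∧ p) → (□(q ∨ ¬q) ∧ □p)) ∧ ◇(¬p ∧ p), u
2. ¬(□((q ∨ ¬q) ∧ p) → (□(q ∨ ¬q) ∧ □p)), u
3. ◇(¬p ∧ p), u
4. □((q ∨ ¬q) ∧ p), u
5. ¬(□(q ∨ ¬q) ∧ □p), u
6. ¬□p, u
7. ¬p ∧ p, v
8. ¬p, v
9. p, v
Accessibility: uRv
Branch closes: p and ¬p both at v.
Every branch closes; the branch above is one of them.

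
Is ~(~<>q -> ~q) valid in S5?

No, not valid

Tableau for the negation ~<>q -> ~q:
1. ~<>q -> ~q, u
2. ~q, u
Accessibility: uRu
The negation has an open branch (countermodel exists).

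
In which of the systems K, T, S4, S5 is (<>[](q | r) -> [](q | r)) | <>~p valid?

S5

S4-tableau for the negation ~((<>[](q | r) -> [](q | r)) | <>~p):
1. ~((<>[](q | r) -> [](q | r)) | <>~p), w0
2. ~(<>[](q | r) -> [](q | r)), w0
3. ~<>~p, w0
4. <>[](q | r), w0
5. ~[](q | r), w0
6. p, w0
7. [](q | r), w1
8. p, w1
9. q | r, w1
10. r, w1
11. ~(q | r), w2
12. ~q, w2
13. ~r, w2
14. p, w2
Accessibility: w0Rw0, w0Rw1, w0Rw2, w1Rw1, w2Rw2
Complete open branch: countermodel on an S4-frame, so not valid in S4, nor in K, T (the same frame is also a K-frame and a T-frame).
S5-tableau for the negation ~((<>[](q | r) -> [](q | r)) | <>~p):
1. ~((<>[](q | r) -> [](q | r)) | <>~p), w0
2. ~(<>[](q | r) -> [](q | r)), w0
3. ~<>~p, w0
4. <>[](q | r), w0
5. ~[](q | r), w0
6. p, w0
7. [](q | r), w1
8. p, w1
9. q | r, w0
10. q | r, w1
11. r, w0
12. r, w1
13. ~(q | r), w2
14. ~q, w2
15. ~r, w2
16. p, w2
17. q | r, w2
18. r, w2
Accessibility: w0Rw0, w0Rw1, w0Rw2, w1Rw0, w1Rw1, w1Rw2, w2Rw0, w2Rw1, w2Rw2
Branch closes: r and ~r both at w2.
Every branch closes (one shown): valid in S5.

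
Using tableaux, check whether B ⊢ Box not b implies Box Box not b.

Tableau for the negation not (Box not b implies Box Box not b):
1. not (Box not b implies Box Box not b), u
2. Box not b, u
3. not Box Box not b, u
4. not b, u
5. not Box not b, v
6. not b, v
7. b, w
Accessibility: uRu, uRv, vRu, vRv, vRw, wRv, wRw
The negation has an open branch (countermodel exists).

Not valid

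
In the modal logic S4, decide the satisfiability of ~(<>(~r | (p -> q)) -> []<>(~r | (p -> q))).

Satisfiable (open branch found)

1. ~(<>(~r | (p -> q)) -> []<>(~r | (p -> q))), u
2. <>(~r | (p -> q)), u
3. ~[]<>(~r | (p -> q)), u
4. ~r | (p -> q), v
5. p -> q, v
6. q, v
7. ~<>(~r | (p -> q)), w
8. ~(~r | (p -> q)), w
9. r, w
10. ~(p -> q), w
11. p, w
12. ~q, w
Accessibility: uRu, uRv, uRw, vRv, wRw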